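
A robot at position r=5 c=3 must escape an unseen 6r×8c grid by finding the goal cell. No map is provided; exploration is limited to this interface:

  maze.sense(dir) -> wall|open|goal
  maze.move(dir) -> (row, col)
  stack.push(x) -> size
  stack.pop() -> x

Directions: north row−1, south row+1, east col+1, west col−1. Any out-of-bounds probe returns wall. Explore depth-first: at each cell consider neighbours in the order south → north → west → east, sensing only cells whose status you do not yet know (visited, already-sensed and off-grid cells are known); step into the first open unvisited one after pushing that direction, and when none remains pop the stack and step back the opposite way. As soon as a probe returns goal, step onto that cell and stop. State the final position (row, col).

→ maze.sense(dir: north)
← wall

→ maze.sense(dir: west)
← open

→ stack.push(x: west)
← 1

→ maze.move(dir: west)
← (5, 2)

→ maze.sense(dir: north)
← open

→ stack.push(x: north)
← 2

→ maze.move(dir: north)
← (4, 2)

→ maze.sense(dir: north)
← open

→ stack.push(x: north)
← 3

→ maze.move(dir: north)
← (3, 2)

→ maze.sense(dir: north)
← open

→ stack.push(x: north)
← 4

→ maze.move(dir: north)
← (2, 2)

→ maze.sense(dir: north)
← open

→ stack.push(x: north)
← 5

→ maze.move(dir: north)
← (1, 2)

→ maze.sense(dir: north)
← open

→ stack.push(x: north)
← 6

→ maze.move(dir: north)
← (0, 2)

→ maze.sense(dir: west)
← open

→ stack.push(x: west)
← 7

→ maze.move(dir: west)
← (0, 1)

→ maze.sense(dir: south)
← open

→ stack.push(x: south)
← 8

→ maze.move(dir: south)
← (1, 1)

→ maze.sense(dir: south)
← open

→ stack.push(x: south)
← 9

→ maze.move(dir: south)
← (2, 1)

→ maze.sense(dir: south)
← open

→ stack.push(x: south)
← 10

→ maze.move(dir: south)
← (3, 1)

→ maze.sense(dir: south)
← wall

→ maze.sense(dir: west)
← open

→ stack.push(x: west)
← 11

→ maze.move(dir: west)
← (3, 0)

→ maze.sense(dir: south)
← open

→ stack.push(x: south)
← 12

→ maze.move(dir: south)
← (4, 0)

→ maze.sense(dir: south)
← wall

→ stack.pop()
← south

→ maze.move(dir: north)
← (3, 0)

→ maze.sense(dir: north)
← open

→ stack.push(x: north)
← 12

→ maze.move(dir: north)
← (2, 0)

→ maze.sense(dir: north)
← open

→ stack.push(x: north)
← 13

→ maze.move(dir: north)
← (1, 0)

→ maze.sense(dir: north)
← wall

→ stack.pop()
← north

→ maze.move(dir: south)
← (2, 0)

→ stack.pop()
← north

→ maze.move(dir: south)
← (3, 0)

→ stack.pop()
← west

→ maze.move(dir: east)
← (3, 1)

→ stack.pop()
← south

→ maze.move(dir: north)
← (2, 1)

→ stack.pop()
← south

→ maze.move(dir: north)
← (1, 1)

→ stack.pop()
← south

→ maze.move(dir: north)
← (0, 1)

→ stack.pop()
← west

→ maze.move(dir: east)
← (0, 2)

→ maze.sense(dir: east)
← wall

→ stack.pop()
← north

→ maze.move(dir: south)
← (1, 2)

→ maze.sense(dir: east)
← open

→ stack.push(x: east)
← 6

→ maze.move(dir: east)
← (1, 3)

→ maze.sense(dir: south)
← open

→ stack.push(x: south)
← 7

→ maze.move(dir: south)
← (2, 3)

→ maze.sense(dir: south)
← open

→ stack.push(x: south)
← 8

→ maze.move(dir: south)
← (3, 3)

→ maze.sense(dir: east)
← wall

→ stack.pop()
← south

→ maze.move(dir: north)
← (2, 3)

→ maze.sense(dir: east)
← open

→ stack.push(x: east)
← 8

→ maze.move(dir: east)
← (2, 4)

→ maze.sense(dir: north)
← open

→ stack.push(x: north)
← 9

→ maze.move(dir: north)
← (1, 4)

→ maze.sense(dir: north)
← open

→ stack.push(x: north)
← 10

→ maze.move(dir: north)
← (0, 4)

→ maze.sense(dir: east)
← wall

→ stack.pop()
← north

→ maze.move(dir: south)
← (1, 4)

→ maze.sense(dir: east)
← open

→ stack.push(x: east)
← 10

→ maze.move(dir: east)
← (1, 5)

→ maze.sense(dir: south)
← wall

→ maze.sense(dir: east)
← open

→ stack.push(x: east)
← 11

→ maze.move(dir: east)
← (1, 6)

→ maze.sense(dir: south)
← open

→ stack.push(x: south)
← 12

→ maze.move(dir: south)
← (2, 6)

→ maze.sense(dir: south)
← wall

→ maze.sense(dir: east)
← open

→ stack.push(x: east)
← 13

→ maze.move(dir: east)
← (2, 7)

→ maze.sense(dir: south)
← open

→ stack.push(x: south)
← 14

→ maze.move(dir: south)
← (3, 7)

→ maze.sense(dir: south)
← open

→ stack.push(x: south)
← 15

→ maze.move(dir: south)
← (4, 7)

→ maze.sense(dir: south)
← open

→ stack.push(x: south)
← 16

→ maze.move(dir: south)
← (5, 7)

→ maze.sense(dir: west)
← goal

→ maze.move(dir: west)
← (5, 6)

Answer: (5, 6)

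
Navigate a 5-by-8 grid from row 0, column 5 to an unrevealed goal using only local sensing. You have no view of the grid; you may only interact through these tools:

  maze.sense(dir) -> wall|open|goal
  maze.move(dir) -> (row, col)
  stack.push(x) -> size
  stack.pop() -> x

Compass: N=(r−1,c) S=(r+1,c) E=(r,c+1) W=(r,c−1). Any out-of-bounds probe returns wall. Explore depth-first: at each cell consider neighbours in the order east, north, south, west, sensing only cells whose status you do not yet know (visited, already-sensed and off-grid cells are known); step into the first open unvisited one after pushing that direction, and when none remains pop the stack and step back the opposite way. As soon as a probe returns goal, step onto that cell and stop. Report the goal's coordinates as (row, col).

I use sense using dir=east, and observe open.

Then push using x=east, → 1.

Next I call move using dir=east, → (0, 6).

Using sense using dir=east, and see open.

I use push using x=east, — result: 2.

Invoking move using dir=east, which returns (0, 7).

Now I run sense using dir=south, and see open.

Calling push using x=south, yielding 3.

Then move using dir=south, yielding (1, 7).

Then sense using dir=south, and get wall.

I run sense using dir=west, and see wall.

I run pop(), : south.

Next I call move using dir=north, and observe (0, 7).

I use pop(), and observe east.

Invoking move using dir=west, → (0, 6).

Next I call pop(), : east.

I invoke move using dir=west, and see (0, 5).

Next I call sense using dir=south, and get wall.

Invoking sense using dir=west, giving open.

Invoking push using x=west, → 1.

Invoking move using dir=west, which returns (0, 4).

I use sense using dir=south, yielding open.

I use push using x=south, which returns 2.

Calling move using dir=south, yielding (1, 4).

Now I run sense using dir=south, yielding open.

I invoke push using x=south, and see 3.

I try move using dir=south, and see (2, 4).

Calling sense using dir=east, — result: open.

Now I run push using x=east, : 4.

Using move using dir=east, and get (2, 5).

I try sense using dir=east, yielding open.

Invoking push using x=east, yielding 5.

Using move using dir=east, and observe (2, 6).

Invoking sense using dir=south, : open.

I run push using x=south, yielding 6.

Next I call move using dir=south, → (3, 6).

I try sense using dir=east, yielding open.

Calling push using x=east, and get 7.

I invoke move using dir=east, which returns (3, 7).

Next I call sense using dir=south, → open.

I invoke push using x=south, giving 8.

Using move using dir=south, → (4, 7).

Using sense using dir=west, which returns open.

Using push using x=west, : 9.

Invoking move using dir=west, → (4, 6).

I call sense using dir=west, which returns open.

Using push using x=west, → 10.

Then move using dir=west, : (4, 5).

Next I call sense using dir=north, and see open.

Next I call push using x=north, yielding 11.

I invoke move using dir=north, and see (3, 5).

Calling sense using dir=west, and get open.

Calling push using x=west, — result: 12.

Next I call move using dir=west, which returns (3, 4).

I call sense using dir=south, and see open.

Now I run push using x=south, yielding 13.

Invoking move using dir=south, — result: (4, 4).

Invoking sense using dir=west, and see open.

Calling push using x=west, and observe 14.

I use move using dir=west, : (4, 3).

I run sense using dir=north, and observe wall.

Then sense using dir=west, giving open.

Then push using x=west, and observe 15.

I use move using dir=west, — result: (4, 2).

Invoking sense using dir=north, giving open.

Now I run push using x=north, — result: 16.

I invoke move using dir=north, : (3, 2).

Now I run sense using dir=north, and get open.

I call push using x=north, which returns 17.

Then move using dir=north, and see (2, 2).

Next I call sense using dir=east, → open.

I call push using x=east, and see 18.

Next I call move using dir=east, → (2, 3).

I call sense using dir=north, and observe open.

Invoking push using x=north, yielding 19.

I run move using dir=north, and observe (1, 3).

I use sense using dir=north, which returns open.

Now I run push using x=north, and see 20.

Now I run move using dir=north, : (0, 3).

I use sense using dir=west, → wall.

Then pop(), — result: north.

Now I run move using dir=south, — result: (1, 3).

Next I call sense using dir=west, which returns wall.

I call pop, giving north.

I invoke move using dir=south, → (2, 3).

I run pop, yielding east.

Then move using dir=west, and see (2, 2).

Then sense using dir=west, giving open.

Using push using x=west, and get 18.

I try move using dir=west, and get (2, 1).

Using sense using dir=north, yielding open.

I use push using x=north, yielding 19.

Now I run move using dir=north, and see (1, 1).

Now I run sense using dir=north, which returns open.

Now I run push using x=north, which returns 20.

Invoking move using dir=north, giving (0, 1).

Now I run sense using dir=west, and get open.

I try push using x=west, and get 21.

Using move using dir=west, → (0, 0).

I call sense using dir=south, and observe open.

Calling push using x=south, : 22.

Next I call move using dir=south, and observe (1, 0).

Using sense using dir=south, which returns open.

I run push using x=south, which returns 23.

Next I call move using dir=south, which returns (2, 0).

Then sense using dir=south, yielding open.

I try push using x=south, and get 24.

Invoking move using dir=south, yielding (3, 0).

Using sense using dir=east, and see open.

Then push using x=east, and observe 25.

I invoke move using dir=east, yielding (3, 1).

I call sense using dir=south, which returns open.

Now I run push using x=south, : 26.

I invoke move using dir=south, and observe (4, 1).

Calling sense using dir=west, and get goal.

I invoke move using dir=west, and get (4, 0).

Answer: (4, 0)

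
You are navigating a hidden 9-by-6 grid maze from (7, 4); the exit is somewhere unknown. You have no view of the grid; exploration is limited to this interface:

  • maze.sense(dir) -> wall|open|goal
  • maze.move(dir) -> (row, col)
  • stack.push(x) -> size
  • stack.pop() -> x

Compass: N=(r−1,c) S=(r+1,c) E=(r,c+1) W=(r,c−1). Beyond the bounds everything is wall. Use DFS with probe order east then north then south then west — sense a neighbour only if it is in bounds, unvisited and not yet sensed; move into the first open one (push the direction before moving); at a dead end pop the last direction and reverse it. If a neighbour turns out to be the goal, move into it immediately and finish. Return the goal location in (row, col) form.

·→ maze.sense(dir→east)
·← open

·→ stack.push(x→east)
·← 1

·→ maze.move(dir→east)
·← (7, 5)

·→ maze.sense(dir→north)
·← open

·→ stack.push(x→north)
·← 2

·→ maze.move(dir→north)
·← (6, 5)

·→ maze.sense(dir→north)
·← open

·→ stack.push(x→north)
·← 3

·→ maze.move(dir→north)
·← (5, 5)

·→ maze.sense(dir→north)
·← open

·→ stack.push(x→north)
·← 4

·→ maze.move(dir→north)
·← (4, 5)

·→ maze.sense(dir→north)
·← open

·→ stack.push(x→north)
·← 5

·→ maze.move(dir→north)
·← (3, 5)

·→ maze.sense(dir→north)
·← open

·→ stack.push(x→north)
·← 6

·→ maze.move(dir→north)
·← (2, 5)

·→ maze.sense(dir→north)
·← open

·→ stack.push(x→north)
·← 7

·→ maze.move(dir→north)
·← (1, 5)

·→ maze.sense(dir→north)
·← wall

·→ maze.sense(dir→west)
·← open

·→ stack.push(x→west)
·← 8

·→ maze.move(dir→west)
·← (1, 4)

·→ maze.sense(dir→north)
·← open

·→ stack.push(x→north)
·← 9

·→ maze.move(dir→north)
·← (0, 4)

·→ maze.sense(dir→west)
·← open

·→ stack.push(x→west)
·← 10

·→ maze.move(dir→west)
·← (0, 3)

·→ maze.sense(dir→south)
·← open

·→ stack.push(x→south)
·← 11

·→ maze.move(dir→south)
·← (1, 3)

·→ maze.sense(dir→south)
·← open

·→ stack.push(x→south)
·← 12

·→ maze.move(dir→south)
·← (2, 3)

·→ maze.sense(dir→east)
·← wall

·→ maze.sense(dir→south)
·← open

·→ stack.push(x→south)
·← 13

·→ maze.move(dir→south)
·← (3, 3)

·→ maze.sense(dir→east)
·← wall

·→ maze.sense(dir→south)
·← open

·→ stack.push(x→south)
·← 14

·→ maze.move(dir→south)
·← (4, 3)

·→ maze.sense(dir→east)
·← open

·→ stack.push(x→east)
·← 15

·→ maze.move(dir→east)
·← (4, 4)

·→ maze.sense(dir→south)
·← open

·→ stack.push(x→south)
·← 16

·→ maze.move(dir→south)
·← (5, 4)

·→ maze.sense(dir→south)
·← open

·→ stack.push(x→south)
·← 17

·→ maze.move(dir→south)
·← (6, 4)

·→ maze.sense(dir→west)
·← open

·→ stack.push(x→west)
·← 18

·→ maze.move(dir→west)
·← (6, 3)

·→ maze.sense(dir→north)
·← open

·→ stack.push(x→north)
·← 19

·→ maze.move(dir→north)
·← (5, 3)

·→ maze.sense(dir→west)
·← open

·→ stack.push(x→west)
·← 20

·→ maze.move(dir→west)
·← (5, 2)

·→ maze.sense(dir→north)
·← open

·→ stack.push(x→north)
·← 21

·→ maze.move(dir→north)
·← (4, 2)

·→ maze.sense(dir→north)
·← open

·→ stack.push(x→north)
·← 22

·→ maze.move(dir→north)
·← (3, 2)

·→ maze.sense(dir→north)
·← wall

·→ maze.sense(dir→west)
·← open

·→ stack.push(x→west)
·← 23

·→ maze.move(dir→west)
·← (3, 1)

·→ maze.sense(dir→north)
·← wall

·→ maze.sense(dir→south)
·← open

·→ stack.push(x→south)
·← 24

·→ maze.move(dir→south)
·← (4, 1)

·→ maze.sense(dir→south)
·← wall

·→ maze.sense(dir→west)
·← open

·→ stack.push(x→west)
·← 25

·→ maze.move(dir→west)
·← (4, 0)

·→ maze.sense(dir→north)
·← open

·→ stack.push(x→north)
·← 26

·→ maze.move(dir→north)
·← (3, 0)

·→ maze.sense(dir→north)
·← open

·→ stack.push(x→north)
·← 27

·→ maze.move(dir→north)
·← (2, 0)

·→ maze.sense(dir→north)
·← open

·→ stack.push(x→north)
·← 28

·→ maze.move(dir→north)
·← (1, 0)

·→ maze.sense(dir→east)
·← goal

·→ maze.move(dir→east)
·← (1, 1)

Answer: (1, 1)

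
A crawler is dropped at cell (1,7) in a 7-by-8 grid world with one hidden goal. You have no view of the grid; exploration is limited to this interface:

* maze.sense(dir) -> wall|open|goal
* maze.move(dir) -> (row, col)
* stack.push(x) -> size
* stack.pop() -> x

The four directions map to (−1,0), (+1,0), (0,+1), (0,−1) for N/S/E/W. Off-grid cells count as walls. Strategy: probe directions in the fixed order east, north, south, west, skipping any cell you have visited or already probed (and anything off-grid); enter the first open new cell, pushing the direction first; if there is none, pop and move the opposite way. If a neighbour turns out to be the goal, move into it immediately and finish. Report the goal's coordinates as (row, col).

% sense dir=north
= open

% push x=north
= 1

% move dir=north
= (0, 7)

% sense dir=west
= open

% push x=west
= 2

% move dir=west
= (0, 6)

% sense dir=south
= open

% push x=south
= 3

% move dir=south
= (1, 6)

% sense dir=south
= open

% push x=south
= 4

% move dir=south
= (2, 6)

% sense dir=east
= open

% push x=east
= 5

% move dir=east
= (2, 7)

% sense dir=south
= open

% push x=south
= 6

% move dir=south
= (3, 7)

% sense dir=south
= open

% push x=south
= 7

% move dir=south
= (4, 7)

% sense dir=south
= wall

% sense dir=west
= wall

% pop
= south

% move dir=north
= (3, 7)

% sense dir=west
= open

% push x=west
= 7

% move dir=west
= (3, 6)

% sense dir=west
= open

% push x=west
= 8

% move dir=west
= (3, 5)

% sense dir=north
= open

% push x=north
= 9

% move dir=north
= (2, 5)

% sense dir=north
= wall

% sense dir=west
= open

% push x=west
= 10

% move dir=west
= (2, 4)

% sense dir=north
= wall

% sense dir=south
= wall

% sense dir=west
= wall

% pop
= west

% move dir=east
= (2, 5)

% pop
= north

% move dir=south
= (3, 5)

% sense dir=south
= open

% push x=south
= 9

% move dir=south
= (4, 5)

% sense dir=south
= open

% push x=south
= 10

% move dir=south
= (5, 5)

% sense dir=east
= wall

% sense dir=south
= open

% push x=south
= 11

% move dir=south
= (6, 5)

% sense dir=east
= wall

% sense dir=west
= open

% push x=west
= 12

% move dir=west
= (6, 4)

% sense dir=north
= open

% push x=north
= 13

% move dir=north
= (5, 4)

% sense dir=north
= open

% push x=north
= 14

% move dir=north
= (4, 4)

% sense dir=west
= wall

% pop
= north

% move dir=south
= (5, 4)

% sense dir=west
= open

% push x=west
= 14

% move dir=west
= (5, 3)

% sense dir=south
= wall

% sense dir=west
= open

% push x=west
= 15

% move dir=west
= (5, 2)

% sense dir=north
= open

% push x=north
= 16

% move dir=north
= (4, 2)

% sense dir=north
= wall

% sense dir=west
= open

% push x=west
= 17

% move dir=west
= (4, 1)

% sense dir=north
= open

% push x=north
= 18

% move dir=north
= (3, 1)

% sense dir=north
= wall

% sense dir=west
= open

% push x=west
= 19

% move dir=west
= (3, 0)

% sense dir=north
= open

% push x=north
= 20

% move dir=north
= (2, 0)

% sense dir=north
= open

% push x=north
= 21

% move dir=north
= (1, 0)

% sense dir=east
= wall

% sense dir=north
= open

% push x=north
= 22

% move dir=north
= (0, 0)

% sense dir=east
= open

% push x=east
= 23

% move dir=east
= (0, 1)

% sense dir=east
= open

% push x=east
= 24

% move dir=east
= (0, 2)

% sense dir=east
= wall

% sense dir=south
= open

% push x=south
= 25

% move dir=south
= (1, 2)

% sense dir=east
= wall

% sense dir=south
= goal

% move dir=south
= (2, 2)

Answer: (2, 2)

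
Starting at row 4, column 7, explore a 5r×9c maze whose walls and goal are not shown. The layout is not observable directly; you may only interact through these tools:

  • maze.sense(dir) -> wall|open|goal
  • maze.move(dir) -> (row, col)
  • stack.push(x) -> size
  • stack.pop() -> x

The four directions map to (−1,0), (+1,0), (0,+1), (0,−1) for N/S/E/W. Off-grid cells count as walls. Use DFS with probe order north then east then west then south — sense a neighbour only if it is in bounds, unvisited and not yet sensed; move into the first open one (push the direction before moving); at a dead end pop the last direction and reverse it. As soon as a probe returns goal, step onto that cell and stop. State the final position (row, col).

Do: maze.sense[dir: north]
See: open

Do: stack.push[x: north]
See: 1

Do: maze.move[dir: north]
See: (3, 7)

Do: maze.sense[dir: north]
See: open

Do: stack.push[x: north]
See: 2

Do: maze.move[dir: north]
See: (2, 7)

Do: maze.sense[dir: north]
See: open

Do: stack.push[x: north]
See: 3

Do: maze.move[dir: north]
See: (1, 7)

Do: maze.sense[dir: north]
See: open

Do: stack.push[x: north]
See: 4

Do: maze.move[dir: north]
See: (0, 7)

Do: maze.sense[dir: east]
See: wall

Do: maze.sense[dir: west]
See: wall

Do: stack.pop[]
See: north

Do: maze.move[dir: south]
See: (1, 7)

Do: maze.sense[dir: east]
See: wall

Do: maze.sense[dir: west]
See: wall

Do: stack.pop[]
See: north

Do: maze.move[dir: south]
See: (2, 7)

Do: maze.sense[dir: east]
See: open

Do: stack.push[x: east]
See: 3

Do: maze.move[dir: east]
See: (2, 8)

Do: maze.sense[dir: south]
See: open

Do: stack.push[x: south]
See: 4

Do: maze.move[dir: south]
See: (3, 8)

Do: maze.sense[dir: south]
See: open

Do: stack.push[x: south]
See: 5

Do: maze.move[dir: south]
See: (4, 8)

Do: stack.pop[]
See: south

Do: maze.move[dir: north]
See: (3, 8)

Do: stack.pop[]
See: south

Do: maze.move[dir: north]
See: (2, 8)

Do: stack.pop[]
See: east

Do: maze.move[dir: west]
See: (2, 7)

Do: maze.sense[dir: west]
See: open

Do: stack.push[x: west]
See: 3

Do: maze.move[dir: west]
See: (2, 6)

Do: maze.sense[dir: west]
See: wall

Do: maze.sense[dir: south]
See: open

Do: stack.push[x: south]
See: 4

Do: maze.move[dir: south]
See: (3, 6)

Do: maze.sense[dir: west]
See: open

Do: stack.push[x: west]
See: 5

Do: maze.move[dir: west]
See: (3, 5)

Do: maze.sense[dir: west]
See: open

Do: stack.push[x: west]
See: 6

Do: maze.move[dir: west]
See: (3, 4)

Do: maze.sense[dir: north]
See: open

Do: stack.push[x: north]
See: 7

Do: maze.move[dir: north]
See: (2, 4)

Do: maze.sense[dir: north]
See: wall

Do: maze.sense[dir: west]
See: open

Do: stack.push[x: west]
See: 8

Do: maze.move[dir: west]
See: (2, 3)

Do: maze.sense[dir: north]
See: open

Do: stack.push[x: north]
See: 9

Do: maze.move[dir: north]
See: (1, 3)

Do: maze.sense[dir: north]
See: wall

Do: maze.sense[dir: west]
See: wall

Do: stack.pop[]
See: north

Do: maze.move[dir: south]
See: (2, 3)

Do: maze.sense[dir: west]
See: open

Do: stack.push[x: west]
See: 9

Do: maze.move[dir: west]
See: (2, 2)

Do: maze.sense[dir: west]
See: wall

Do: maze.sense[dir: south]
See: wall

Do: stack.pop[]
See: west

Do: maze.move[dir: east]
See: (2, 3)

Do: maze.sense[dir: south]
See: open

Do: stack.push[x: south]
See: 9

Do: maze.move[dir: south]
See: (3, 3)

Do: maze.sense[dir: south]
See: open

Do: stack.push[x: south]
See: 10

Do: maze.move[dir: south]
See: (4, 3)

Do: maze.sense[dir: east]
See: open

Do: stack.push[x: east]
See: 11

Do: maze.move[dir: east]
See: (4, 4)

Do: maze.sense[dir: east]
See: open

Do: stack.push[x: east]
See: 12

Do: maze.move[dir: east]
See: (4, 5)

Do: maze.sense[dir: east]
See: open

Do: stack.push[x: east]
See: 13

Do: maze.move[dir: east]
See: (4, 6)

Do: stack.pop[]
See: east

Do: maze.move[dir: west]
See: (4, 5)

Do: stack.pop[]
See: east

Do: maze.move[dir: west]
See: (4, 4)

Do: stack.pop[]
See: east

Do: maze.move[dir: west]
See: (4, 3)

Do: maze.sense[dir: west]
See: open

Do: stack.push[x: west]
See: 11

Do: maze.move[dir: west]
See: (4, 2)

Do: maze.sense[dir: west]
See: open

Do: stack.push[x: west]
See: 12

Do: maze.move[dir: west]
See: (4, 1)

Do: maze.sense[dir: north]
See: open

Do: stack.push[x: north]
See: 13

Do: maze.move[dir: north]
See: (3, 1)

Do: maze.sense[dir: west]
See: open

Do: stack.push[x: west]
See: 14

Do: maze.move[dir: west]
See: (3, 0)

Do: maze.sense[dir: north]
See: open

Do: stack.push[x: north]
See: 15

Do: maze.move[dir: north]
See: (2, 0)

Do: maze.sense[dir: north]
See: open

Do: stack.push[x: north]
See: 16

Do: maze.move[dir: north]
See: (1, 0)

Do: maze.sense[dir: north]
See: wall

Do: maze.sense[dir: east]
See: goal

Do: maze.move[dir: east]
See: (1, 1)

Answer: (1, 1)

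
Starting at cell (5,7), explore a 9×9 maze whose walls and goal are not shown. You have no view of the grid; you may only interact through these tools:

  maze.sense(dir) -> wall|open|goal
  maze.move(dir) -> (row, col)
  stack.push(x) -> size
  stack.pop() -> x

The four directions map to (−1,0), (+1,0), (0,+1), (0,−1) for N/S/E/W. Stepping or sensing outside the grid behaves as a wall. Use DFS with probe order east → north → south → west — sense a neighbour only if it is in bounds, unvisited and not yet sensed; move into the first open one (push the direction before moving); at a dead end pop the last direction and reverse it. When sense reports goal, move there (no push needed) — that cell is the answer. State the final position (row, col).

Action: maze.sense[east]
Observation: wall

Action: maze.sense[north]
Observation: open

Action: stack.push[north]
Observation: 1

Action: maze.move[north]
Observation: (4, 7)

Action: maze.sense[east]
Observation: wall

Action: maze.sense[north]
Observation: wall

Action: maze.sense[west]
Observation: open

Action: stack.push[west]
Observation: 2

Action: maze.move[west]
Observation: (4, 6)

Action: maze.sense[north]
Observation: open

Action: stack.push[north]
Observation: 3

Action: maze.move[north]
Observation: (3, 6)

Action: maze.sense[north]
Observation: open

Action: stack.push[north]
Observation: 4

Action: maze.move[north]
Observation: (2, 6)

Action: maze.sense[east]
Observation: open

Action: stack.push[east]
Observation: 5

Action: maze.move[east]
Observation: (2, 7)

Action: maze.sense[east]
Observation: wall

Action: maze.sense[north]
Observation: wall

Action: stack.pop[]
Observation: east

Action: maze.move[west]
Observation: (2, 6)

Action: maze.sense[north]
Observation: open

Action: stack.push[north]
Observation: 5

Action: maze.move[north]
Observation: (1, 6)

Action: maze.sense[north]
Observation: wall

Action: maze.sense[west]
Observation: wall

Action: stack.pop[]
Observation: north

Action: maze.move[south]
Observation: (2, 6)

Action: maze.sense[west]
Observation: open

Action: stack.push[west]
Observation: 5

Action: maze.move[west]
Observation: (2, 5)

Action: maze.sense[south]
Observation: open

Action: stack.push[south]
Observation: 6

Action: maze.move[south]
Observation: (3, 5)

Action: maze.sense[south]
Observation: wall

Action: maze.sense[west]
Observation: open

Action: stack.push[west]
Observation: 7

Action: maze.move[west]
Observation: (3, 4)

Action: maze.sense[north]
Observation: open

Action: stack.push[north]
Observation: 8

Action: maze.move[north]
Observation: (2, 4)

Action: maze.sense[north]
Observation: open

Action: stack.push[north]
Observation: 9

Action: maze.move[north]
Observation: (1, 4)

Action: maze.sense[north]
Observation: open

Action: stack.push[north]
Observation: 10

Action: maze.move[north]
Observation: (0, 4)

Action: maze.sense[east]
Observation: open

Action: stack.push[east]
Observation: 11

Action: maze.move[east]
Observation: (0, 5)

Action: stack.pop[]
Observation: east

Action: maze.move[west]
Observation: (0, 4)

Action: maze.sense[west]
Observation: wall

Action: stack.pop[]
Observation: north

Action: maze.move[south]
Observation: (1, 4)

Action: maze.sense[west]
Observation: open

Action: stack.push[west]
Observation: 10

Action: maze.move[west]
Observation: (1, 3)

Action: maze.sense[south]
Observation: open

Action: stack.push[south]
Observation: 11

Action: maze.move[south]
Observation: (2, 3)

Action: maze.sense[south]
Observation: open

Action: stack.push[south]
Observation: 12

Action: maze.move[south]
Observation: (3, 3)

Action: maze.sense[south]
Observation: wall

Action: maze.sense[west]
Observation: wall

Action: stack.pop[]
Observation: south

Action: maze.move[north]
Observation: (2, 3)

Action: maze.sense[west]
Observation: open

Action: stack.push[west]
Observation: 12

Action: maze.move[west]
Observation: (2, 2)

Action: maze.sense[north]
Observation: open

Action: stack.push[north]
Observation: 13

Action: maze.move[north]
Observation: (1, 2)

Action: maze.sense[north]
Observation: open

Action: stack.push[north]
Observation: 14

Action: maze.move[north]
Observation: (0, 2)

Action: maze.sense[west]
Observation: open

Action: stack.push[west]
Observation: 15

Action: maze.move[west]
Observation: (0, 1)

Action: maze.sense[south]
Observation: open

Action: stack.push[south]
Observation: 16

Action: maze.move[south]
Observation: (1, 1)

Action: maze.sense[south]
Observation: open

Action: stack.push[south]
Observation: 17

Action: maze.move[south]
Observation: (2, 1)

Action: maze.sense[south]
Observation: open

Action: stack.push[south]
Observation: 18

Action: maze.move[south]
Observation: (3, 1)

Action: maze.sense[south]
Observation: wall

Action: maze.sense[west]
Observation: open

Action: stack.push[west]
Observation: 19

Action: maze.move[west]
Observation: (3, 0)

Action: maze.sense[north]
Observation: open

Action: stack.push[north]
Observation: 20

Action: maze.move[north]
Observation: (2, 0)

Action: maze.sense[north]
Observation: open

Action: stack.push[north]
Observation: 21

Action: maze.move[north]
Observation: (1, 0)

Action: maze.sense[north]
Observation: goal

Action: maze.move[north]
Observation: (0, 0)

Answer: (0, 0)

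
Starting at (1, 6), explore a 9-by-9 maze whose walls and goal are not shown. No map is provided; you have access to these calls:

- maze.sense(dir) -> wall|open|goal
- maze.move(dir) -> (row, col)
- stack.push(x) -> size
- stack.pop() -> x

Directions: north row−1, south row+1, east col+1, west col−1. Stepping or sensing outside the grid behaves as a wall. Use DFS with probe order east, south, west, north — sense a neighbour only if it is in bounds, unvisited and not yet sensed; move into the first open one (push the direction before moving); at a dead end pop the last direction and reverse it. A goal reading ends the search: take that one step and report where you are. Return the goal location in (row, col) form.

$ maze.sense dir: east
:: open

$ stack.push x: east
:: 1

$ maze.move dir: east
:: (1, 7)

$ maze.sense dir: east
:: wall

$ maze.sense dir: south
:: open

$ stack.push x: south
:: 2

$ maze.move dir: south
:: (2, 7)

$ maze.sense dir: east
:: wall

$ maze.sense dir: south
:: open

$ stack.push x: south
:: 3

$ maze.move dir: south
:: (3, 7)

$ maze.sense dir: east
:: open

$ stack.push x: east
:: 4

$ maze.move dir: east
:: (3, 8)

$ maze.sense dir: south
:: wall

$ stack.pop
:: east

$ maze.move dir: west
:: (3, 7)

$ maze.sense dir: south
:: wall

$ maze.sense dir: west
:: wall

$ stack.pop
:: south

$ maze.move dir: north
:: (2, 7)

$ maze.sense dir: west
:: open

$ stack.push x: west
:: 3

$ maze.move dir: west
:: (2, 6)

$ maze.sense dir: west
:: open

$ stack.push x: west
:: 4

$ maze.move dir: west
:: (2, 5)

$ maze.sense dir: south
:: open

$ stack.push x: south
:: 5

$ maze.move dir: south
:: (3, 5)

$ maze.sense dir: south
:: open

$ stack.push x: south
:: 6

$ maze.move dir: south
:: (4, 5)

$ maze.sense dir: east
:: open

$ stack.push x: east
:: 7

$ maze.move dir: east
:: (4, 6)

$ maze.sense dir: south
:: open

$ stack.push x: south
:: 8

$ maze.move dir: south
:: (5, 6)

$ maze.sense dir: east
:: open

$ stack.push x: east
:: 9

$ maze.move dir: east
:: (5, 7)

$ maze.sense dir: east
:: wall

$ maze.sense dir: south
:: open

$ stack.push x: south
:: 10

$ maze.move dir: south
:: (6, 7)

$ maze.sense dir: east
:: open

$ stack.push x: east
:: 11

$ maze.move dir: east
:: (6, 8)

$ maze.sense dir: south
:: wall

$ stack.pop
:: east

$ maze.move dir: west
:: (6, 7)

$ maze.sense dir: south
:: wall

$ maze.sense dir: west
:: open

$ stack.push x: west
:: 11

$ maze.move dir: west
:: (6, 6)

$ maze.sense dir: south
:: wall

$ maze.sense dir: west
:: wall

$ stack.pop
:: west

$ maze.move dir: east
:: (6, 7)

$ stack.pop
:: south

$ maze.move dir: north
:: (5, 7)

$ stack.pop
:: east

$ maze.move dir: west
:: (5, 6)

$ maze.sense dir: west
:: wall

$ stack.pop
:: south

$ maze.move dir: north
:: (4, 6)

$ stack.pop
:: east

$ maze.move dir: west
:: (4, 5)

$ maze.sense dir: west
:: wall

$ stack.pop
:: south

$ maze.move dir: north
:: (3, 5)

$ maze.sense dir: west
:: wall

$ stack.pop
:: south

$ maze.move dir: north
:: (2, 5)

$ maze.sense dir: west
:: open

$ stack.push x: west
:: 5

$ maze.move dir: west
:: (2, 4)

$ maze.sense dir: west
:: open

$ stack.push x: west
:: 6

$ maze.move dir: west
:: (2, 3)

$ maze.sense dir: south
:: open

$ stack.push x: south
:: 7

$ maze.move dir: south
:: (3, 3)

$ maze.sense dir: south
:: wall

$ maze.sense dir: west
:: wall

$ stack.pop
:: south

$ maze.move dir: north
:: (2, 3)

$ maze.sense dir: west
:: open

$ stack.push x: west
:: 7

$ maze.move dir: west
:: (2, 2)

$ maze.sense dir: west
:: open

$ stack.push x: west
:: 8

$ maze.move dir: west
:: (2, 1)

$ maze.sense dir: south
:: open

$ stack.push x: south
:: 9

$ maze.move dir: south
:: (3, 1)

$ maze.sense dir: south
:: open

$ stack.push x: south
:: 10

$ maze.move dir: south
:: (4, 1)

$ maze.sense dir: east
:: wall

$ maze.sense dir: south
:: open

$ stack.push x: south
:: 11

$ maze.move dir: south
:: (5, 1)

$ maze.sense dir: east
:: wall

$ maze.sense dir: south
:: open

$ stack.push x: south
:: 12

$ maze.move dir: south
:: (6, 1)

$ maze.sense dir: east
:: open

$ stack.push x: east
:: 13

$ maze.move dir: east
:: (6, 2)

$ maze.sense dir: east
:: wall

$ maze.sense dir: south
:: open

$ stack.push x: south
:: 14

$ maze.move dir: south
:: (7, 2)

$ maze.sense dir: east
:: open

$ stack.push x: east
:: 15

$ maze.move dir: east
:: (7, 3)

$ maze.sense dir: east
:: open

$ stack.push x: east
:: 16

$ maze.move dir: east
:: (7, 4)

$ maze.sense dir: east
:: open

$ stack.push x: east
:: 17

$ maze.move dir: east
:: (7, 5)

$ maze.sense dir: south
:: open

$ stack.push x: south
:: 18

$ maze.move dir: south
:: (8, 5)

$ maze.sense dir: east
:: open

$ stack.push x: east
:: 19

$ maze.move dir: east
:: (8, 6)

$ maze.sense dir: east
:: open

$ stack.push x: east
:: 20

$ maze.move dir: east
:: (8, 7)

$ maze.sense dir: east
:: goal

$ maze.move dir: east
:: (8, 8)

Answer: (8, 8)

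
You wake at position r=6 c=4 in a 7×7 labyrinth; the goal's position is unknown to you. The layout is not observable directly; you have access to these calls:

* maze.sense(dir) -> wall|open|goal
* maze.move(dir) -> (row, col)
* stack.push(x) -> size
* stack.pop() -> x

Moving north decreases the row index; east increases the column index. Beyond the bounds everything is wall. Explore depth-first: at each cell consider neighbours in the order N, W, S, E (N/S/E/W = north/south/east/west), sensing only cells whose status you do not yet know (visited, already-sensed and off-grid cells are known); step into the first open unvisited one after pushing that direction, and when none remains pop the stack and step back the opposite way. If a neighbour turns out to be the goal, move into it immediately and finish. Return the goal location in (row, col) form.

Act: maze.sense[dir→north]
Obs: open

Act: stack.push[x→north]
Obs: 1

Act: maze.move[dir→north]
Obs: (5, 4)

Act: maze.sense[dir→north]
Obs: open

Act: stack.push[x→north]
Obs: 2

Act: maze.move[dir→north]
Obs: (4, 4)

Act: maze.sense[dir→north]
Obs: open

Act: stack.push[x→north]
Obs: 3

Act: maze.move[dir→north]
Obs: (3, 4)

Act: maze.sense[dir→north]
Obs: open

Act: stack.push[x→north]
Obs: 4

Act: maze.move[dir→north]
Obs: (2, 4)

Act: maze.sense[dir→north]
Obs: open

Act: stack.push[x→north]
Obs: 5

Act: maze.move[dir→north]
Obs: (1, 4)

Act: maze.sense[dir→north]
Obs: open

Act: stack.push[x→north]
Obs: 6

Act: maze.move[dir→north]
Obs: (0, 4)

Act: maze.sense[dir→west]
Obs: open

Act: stack.push[x→west]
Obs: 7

Act: maze.move[dir→west]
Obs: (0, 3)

Act: maze.sense[dir→west]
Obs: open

Act: stack.push[x→west]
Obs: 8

Act: maze.move[dir→west]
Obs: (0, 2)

Act: maze.sense[dir→west]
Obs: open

Act: stack.push[x→west]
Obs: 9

Act: maze.move[dir→west]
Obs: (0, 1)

Act: maze.sense[dir→west]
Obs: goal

Act: maze.move[dir→west]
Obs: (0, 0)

Answer: (0, 0)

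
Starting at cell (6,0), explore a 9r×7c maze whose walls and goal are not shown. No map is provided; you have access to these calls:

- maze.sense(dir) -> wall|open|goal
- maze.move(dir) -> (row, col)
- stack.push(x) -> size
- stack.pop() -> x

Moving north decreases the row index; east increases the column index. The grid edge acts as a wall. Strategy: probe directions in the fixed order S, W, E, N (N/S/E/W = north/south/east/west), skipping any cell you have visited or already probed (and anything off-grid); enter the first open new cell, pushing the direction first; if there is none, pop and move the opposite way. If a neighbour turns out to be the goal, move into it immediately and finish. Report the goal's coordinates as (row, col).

% maze.sense dir=south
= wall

% maze.sense dir=east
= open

% stack.push x=east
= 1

% maze.move dir=east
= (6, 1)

% maze.sense dir=south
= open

% stack.push x=south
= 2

% maze.move dir=south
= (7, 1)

% maze.sense dir=south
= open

% stack.push x=south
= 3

% maze.move dir=south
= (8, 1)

% maze.sense dir=west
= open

% stack.push x=west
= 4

% maze.move dir=west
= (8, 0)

% stack.pop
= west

% maze.move dir=east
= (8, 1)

% maze.sense dir=east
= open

% stack.push x=east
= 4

% maze.move dir=east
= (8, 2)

% maze.sense dir=east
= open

% stack.push x=east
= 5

% maze.move dir=east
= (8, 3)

% maze.sense dir=east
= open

% stack.push x=east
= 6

% maze.move dir=east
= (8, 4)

% maze.sense dir=east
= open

% stack.push x=east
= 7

% maze.move dir=east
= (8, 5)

% maze.sense dir=east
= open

% stack.push x=east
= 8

% maze.move dir=east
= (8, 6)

% maze.sense dir=north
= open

% stack.push x=north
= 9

% maze.move dir=north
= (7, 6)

% maze.sense dir=west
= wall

% maze.sense dir=north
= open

% stack.push x=north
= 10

% maze.move dir=north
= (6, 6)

% maze.sense dir=west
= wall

% maze.sense dir=north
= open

% stack.push x=north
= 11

% maze.move dir=north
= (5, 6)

% maze.sense dir=west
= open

% stack.push x=west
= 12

% maze.move dir=west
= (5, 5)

% maze.sense dir=west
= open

% stack.push x=west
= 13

% maze.move dir=west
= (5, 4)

% maze.sense dir=south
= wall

% maze.sense dir=west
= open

% stack.push x=west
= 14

% maze.move dir=west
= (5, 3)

% maze.sense dir=south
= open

% stack.push x=south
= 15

% maze.move dir=south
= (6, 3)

% maze.sense dir=south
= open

% stack.push x=south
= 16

% maze.move dir=south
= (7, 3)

% maze.sense dir=west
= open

% stack.push x=west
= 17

% maze.move dir=west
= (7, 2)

% maze.sense dir=north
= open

% stack.push x=north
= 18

% maze.move dir=north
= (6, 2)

% maze.sense dir=north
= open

% stack.push x=north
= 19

% maze.move dir=north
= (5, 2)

% maze.sense dir=west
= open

% stack.push x=west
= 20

% maze.move dir=west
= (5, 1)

% maze.sense dir=west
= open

% stack.push x=west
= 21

% maze.move dir=west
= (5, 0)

% maze.sense dir=north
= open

% stack.push x=north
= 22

% maze.move dir=north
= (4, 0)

% maze.sense dir=east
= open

% stack.push x=east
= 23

% maze.move dir=east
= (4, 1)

% maze.sense dir=east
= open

% stack.push x=east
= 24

% maze.move dir=east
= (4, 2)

% maze.sense dir=east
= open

% stack.push x=east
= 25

% maze.move dir=east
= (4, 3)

% maze.sense dir=east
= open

% stack.push x=east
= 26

% maze.move dir=east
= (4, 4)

% maze.sense dir=east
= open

% stack.push x=east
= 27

% maze.move dir=east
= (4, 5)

% maze.sense dir=east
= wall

% maze.sense dir=north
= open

% stack.push x=north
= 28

% maze.move dir=north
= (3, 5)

% maze.sense dir=west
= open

% stack.push x=west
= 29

% maze.move dir=west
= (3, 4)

% maze.sense dir=west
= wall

% maze.sense dir=north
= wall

% stack.pop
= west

% maze.move dir=east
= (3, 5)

% maze.sense dir=east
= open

% stack.push x=east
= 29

% maze.move dir=east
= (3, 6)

% maze.sense dir=north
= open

% stack.push x=north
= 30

% maze.move dir=north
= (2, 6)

% maze.sense dir=west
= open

% stack.push x=west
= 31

% maze.move dir=west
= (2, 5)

% maze.sense dir=north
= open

% stack.push x=north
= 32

% maze.move dir=north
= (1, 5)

% maze.sense dir=west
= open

% stack.push x=west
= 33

% maze.move dir=west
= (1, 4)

% maze.sense dir=west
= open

% stack.push x=west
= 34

% maze.move dir=west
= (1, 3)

% maze.sense dir=south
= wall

% maze.sense dir=west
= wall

% maze.sense dir=north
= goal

% maze.move dir=north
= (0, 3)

Answer: (0, 3)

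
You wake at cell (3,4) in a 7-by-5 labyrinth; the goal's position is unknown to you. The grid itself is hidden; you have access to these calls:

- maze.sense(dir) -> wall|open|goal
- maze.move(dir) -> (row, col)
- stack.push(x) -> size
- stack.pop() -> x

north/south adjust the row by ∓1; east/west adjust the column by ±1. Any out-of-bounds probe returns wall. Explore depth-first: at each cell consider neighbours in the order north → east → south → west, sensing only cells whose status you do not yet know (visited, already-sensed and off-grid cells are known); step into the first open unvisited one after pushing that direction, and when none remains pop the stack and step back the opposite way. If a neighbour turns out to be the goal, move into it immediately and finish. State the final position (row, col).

[in] maze.sense dir=north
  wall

[in] maze.sense dir=south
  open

[in] stack.push x=south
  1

[in] maze.move dir=south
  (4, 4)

[in] maze.sense dir=south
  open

[in] stack.push x=south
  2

[in] maze.move dir=south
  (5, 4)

[in] maze.sense dir=south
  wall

[in] maze.sense dir=west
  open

[in] stack.push x=west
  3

[in] maze.move dir=west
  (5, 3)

[in] maze.sense dir=north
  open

[in] stack.push x=north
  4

[in] maze.move dir=north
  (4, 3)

[in] maze.sense dir=north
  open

[in] stack.push x=north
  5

[in] maze.move dir=north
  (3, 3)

[in] maze.sense dir=north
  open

[in] stack.push x=north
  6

[in] maze.move dir=north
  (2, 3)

[in] maze.sense dir=north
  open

[in] stack.push x=north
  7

[in] maze.move dir=north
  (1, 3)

[in] maze.sense dir=north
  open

[in] stack.push x=north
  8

[in] maze.move dir=north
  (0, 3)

[in] maze.sense dir=east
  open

[in] stack.push x=east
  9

[in] maze.move dir=east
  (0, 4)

[in] maze.sense dir=south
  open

[in] stack.push x=south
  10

[in] maze.move dir=south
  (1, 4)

[in] stack.pop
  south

[in] maze.move dir=north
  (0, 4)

[in] stack.pop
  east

[in] maze.move dir=west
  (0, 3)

[in] maze.sense dir=west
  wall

[in] stack.pop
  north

[in] maze.move dir=south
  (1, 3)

[in] maze.sense dir=west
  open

[in] stack.push x=west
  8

[in] maze.move dir=west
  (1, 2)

[in] maze.sense dir=south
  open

[in] stack.push x=south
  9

[in] maze.move dir=south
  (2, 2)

[in] maze.sense dir=south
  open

[in] stack.push x=south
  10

[in] maze.move dir=south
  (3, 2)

[in] maze.sense dir=south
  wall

[in] maze.sense dir=west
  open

[in] stack.push x=west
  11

[in] maze.move dir=west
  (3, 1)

[in] maze.sense dir=north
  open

[in] stack.push x=north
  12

[in] maze.move dir=north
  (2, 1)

[in] maze.sense dir=north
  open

[in] stack.push x=north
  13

[in] maze.move dir=north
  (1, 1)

[in] maze.sense dir=north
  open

[in] stack.push x=north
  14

[in] maze.move dir=north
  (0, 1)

[in] maze.sense dir=west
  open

[in] stack.push x=west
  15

[in] maze.move dir=west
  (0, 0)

[in] maze.sense dir=south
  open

[in] stack.push x=south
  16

[in] maze.move dir=south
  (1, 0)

[in] maze.sense dir=south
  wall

[in] stack.pop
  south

[in] maze.move dir=north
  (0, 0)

[in] stack.pop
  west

[in] maze.move dir=east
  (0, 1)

[in] stack.pop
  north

[in] maze.move dir=south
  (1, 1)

[in] stack.pop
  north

[in] maze.move dir=south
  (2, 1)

[in] stack.pop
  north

[in] maze.move dir=south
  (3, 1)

[in] maze.sense dir=south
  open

[in] stack.push x=south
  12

[in] maze.move dir=south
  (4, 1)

[in] maze.sense dir=south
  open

[in] stack.push x=south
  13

[in] maze.move dir=south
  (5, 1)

[in] maze.sense dir=east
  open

[in] stack.push x=east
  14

[in] maze.move dir=east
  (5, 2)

[in] maze.sense dir=south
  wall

[in] stack.pop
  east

[in] maze.move dir=west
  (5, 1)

[in] maze.sense dir=south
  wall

[in] maze.sense dir=west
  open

[in] stack.push x=west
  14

[in] maze.move dir=west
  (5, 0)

[in] maze.sense dir=north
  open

[in] stack.push x=north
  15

[in] maze.move dir=north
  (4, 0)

[in] maze.sense dir=north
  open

[in] stack.push x=north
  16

[in] maze.move dir=north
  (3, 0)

[in] stack.pop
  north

[in] maze.move dir=south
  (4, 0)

[in] stack.pop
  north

[in] maze.move dir=south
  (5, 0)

[in] maze.sense dir=south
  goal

[in] maze.move dir=south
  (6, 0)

Answer: (6, 0)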